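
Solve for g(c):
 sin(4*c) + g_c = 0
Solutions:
 g(c) = C1 + cos(4*c)/4


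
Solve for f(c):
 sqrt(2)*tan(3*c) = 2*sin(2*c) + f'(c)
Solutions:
 f(c) = C1 - sqrt(2)*log(cos(3*c))/3 + cos(2*c)


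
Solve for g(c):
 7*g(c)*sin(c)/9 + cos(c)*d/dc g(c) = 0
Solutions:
 g(c) = C1*cos(c)^(7/9)


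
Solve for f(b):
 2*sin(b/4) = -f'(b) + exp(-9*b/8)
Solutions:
 f(b) = C1 + 8*cos(b/4) - 8*exp(-9*b/8)/9


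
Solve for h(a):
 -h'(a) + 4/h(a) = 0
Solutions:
 h(a) = -sqrt(C1 + 8*a)
 h(a) = sqrt(C1 + 8*a)


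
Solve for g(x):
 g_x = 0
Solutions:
 g(x) = C1


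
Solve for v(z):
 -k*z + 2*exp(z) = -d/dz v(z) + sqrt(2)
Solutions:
 v(z) = C1 + k*z^2/2 + sqrt(2)*z - 2*exp(z)


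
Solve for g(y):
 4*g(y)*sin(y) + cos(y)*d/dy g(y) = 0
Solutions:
 g(y) = C1*cos(y)^4


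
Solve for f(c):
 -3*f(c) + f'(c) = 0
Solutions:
 f(c) = C1*exp(3*c)


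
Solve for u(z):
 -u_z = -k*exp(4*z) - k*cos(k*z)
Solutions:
 u(z) = C1 + k*exp(4*z)/4 + sin(k*z)


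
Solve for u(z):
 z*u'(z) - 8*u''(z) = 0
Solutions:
 u(z) = C1 + C2*erfi(z/4)


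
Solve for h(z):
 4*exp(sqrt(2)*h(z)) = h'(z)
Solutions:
 h(z) = sqrt(2)*(2*log(-1/(C1 + 4*z)) - log(2))/4


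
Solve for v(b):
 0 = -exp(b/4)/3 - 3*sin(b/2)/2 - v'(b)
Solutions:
 v(b) = C1 - 4*exp(b/4)/3 + 3*cos(b/2)


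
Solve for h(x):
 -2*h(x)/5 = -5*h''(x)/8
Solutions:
 h(x) = C1*exp(-4*x/5) + C2*exp(4*x/5)


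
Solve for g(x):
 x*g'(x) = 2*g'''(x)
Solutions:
 g(x) = C1 + Integral(C2*airyai(2^(2/3)*x/2) + C3*airybi(2^(2/3)*x/2), x)


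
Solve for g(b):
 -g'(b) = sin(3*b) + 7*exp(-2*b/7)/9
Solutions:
 g(b) = C1 + cos(3*b)/3 + 49*exp(-2*b/7)/18


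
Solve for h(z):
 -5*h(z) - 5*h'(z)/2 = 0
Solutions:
 h(z) = C1*exp(-2*z)


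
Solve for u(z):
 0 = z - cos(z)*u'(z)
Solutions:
 u(z) = C1 + Integral(z/cos(z), z)


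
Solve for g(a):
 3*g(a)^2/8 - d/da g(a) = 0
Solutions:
 g(a) = -8/(C1 + 3*a)


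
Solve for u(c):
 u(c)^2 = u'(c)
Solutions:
 u(c) = -1/(C1 + c)


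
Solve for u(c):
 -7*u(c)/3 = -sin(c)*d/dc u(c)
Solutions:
 u(c) = C1*(cos(c) - 1)^(7/6)/(cos(c) + 1)^(7/6)


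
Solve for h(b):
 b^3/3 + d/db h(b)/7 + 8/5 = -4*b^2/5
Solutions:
 h(b) = C1 - 7*b^4/12 - 28*b^3/15 - 56*b/5


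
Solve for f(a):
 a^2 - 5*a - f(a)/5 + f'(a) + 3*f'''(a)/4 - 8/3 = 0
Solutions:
 f(a) = C1*exp(10^(1/3)*a*(-5^(1/3)*(9 + sqrt(481))^(1/3) + 10*2^(1/3)/(9 + sqrt(481))^(1/3))/30)*sin(10^(1/3)*sqrt(3)*a*(10*2^(1/3)/(9 + sqrt(481))^(1/3) + 5^(1/3)*(9 + sqrt(481))^(1/3))/30) + C2*exp(10^(1/3)*a*(-5^(1/3)*(9 + sqrt(481))^(1/3) + 10*2^(1/3)/(9 + sqrt(481))^(1/3))/30)*cos(10^(1/3)*sqrt(3)*a*(10*2^(1/3)/(9 + sqrt(481))^(1/3) + 5^(1/3)*(9 + sqrt(481))^(1/3))/30) + C3*exp(-10^(1/3)*a*(-5^(1/3)*(9 + sqrt(481))^(1/3) + 10*2^(1/3)/(9 + sqrt(481))^(1/3))/15) + 5*a^2 + 25*a + 335/3


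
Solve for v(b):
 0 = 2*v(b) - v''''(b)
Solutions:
 v(b) = C1*exp(-2^(1/4)*b) + C2*exp(2^(1/4)*b) + C3*sin(2^(1/4)*b) + C4*cos(2^(1/4)*b)


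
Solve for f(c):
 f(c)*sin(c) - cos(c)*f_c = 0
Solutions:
 f(c) = C1/cos(c)


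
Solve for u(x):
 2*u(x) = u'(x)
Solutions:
 u(x) = C1*exp(2*x)


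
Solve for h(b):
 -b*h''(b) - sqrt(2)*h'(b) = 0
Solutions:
 h(b) = C1 + C2*b^(1 - sqrt(2))


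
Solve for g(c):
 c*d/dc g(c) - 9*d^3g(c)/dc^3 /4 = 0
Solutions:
 g(c) = C1 + Integral(C2*airyai(2^(2/3)*3^(1/3)*c/3) + C3*airybi(2^(2/3)*3^(1/3)*c/3), c)


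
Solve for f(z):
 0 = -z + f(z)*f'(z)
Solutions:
 f(z) = -sqrt(C1 + z^2)
 f(z) = sqrt(C1 + z^2)


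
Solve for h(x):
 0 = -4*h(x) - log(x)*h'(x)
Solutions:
 h(x) = C1*exp(-4*li(x))


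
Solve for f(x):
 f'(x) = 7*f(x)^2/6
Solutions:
 f(x) = -6/(C1 + 7*x)


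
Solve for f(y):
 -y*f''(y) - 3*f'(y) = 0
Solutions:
 f(y) = C1 + C2/y^2


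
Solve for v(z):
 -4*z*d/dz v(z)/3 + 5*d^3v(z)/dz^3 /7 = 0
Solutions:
 v(z) = C1 + Integral(C2*airyai(15^(2/3)*28^(1/3)*z/15) + C3*airybi(15^(2/3)*28^(1/3)*z/15), z)


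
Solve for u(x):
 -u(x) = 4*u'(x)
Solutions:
 u(x) = C1*exp(-x/4)


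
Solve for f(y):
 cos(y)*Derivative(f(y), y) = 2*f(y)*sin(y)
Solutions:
 f(y) = C1/cos(y)^2


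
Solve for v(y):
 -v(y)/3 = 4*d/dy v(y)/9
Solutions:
 v(y) = C1*exp(-3*y/4)


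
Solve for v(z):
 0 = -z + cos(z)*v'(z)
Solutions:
 v(z) = C1 + Integral(z/cos(z), z)


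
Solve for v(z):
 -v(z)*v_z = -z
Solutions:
 v(z) = -sqrt(C1 + z^2)
 v(z) = sqrt(C1 + z^2)


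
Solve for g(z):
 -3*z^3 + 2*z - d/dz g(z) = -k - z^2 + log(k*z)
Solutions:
 g(z) = C1 - 3*z^4/4 + z^3/3 + z^2 + z*(k + 1) - z*log(k*z)


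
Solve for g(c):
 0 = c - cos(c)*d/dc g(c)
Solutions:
 g(c) = C1 + Integral(c/cos(c), c)


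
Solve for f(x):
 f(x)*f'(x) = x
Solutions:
 f(x) = -sqrt(C1 + x^2)
 f(x) = sqrt(C1 + x^2)


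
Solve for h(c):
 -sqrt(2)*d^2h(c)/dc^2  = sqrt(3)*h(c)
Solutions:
 h(c) = C1*sin(2^(3/4)*3^(1/4)*c/2) + C2*cos(2^(3/4)*3^(1/4)*c/2)


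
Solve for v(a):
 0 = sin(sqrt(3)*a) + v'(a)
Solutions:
 v(a) = C1 + sqrt(3)*cos(sqrt(3)*a)/3


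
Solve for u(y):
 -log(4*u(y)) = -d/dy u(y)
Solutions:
 -Integral(1/(log(_y) + 2*log(2)), (_y, u(y))) = C1 - y


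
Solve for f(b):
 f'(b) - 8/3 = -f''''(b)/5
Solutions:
 f(b) = C1 + C4*exp(-5^(1/3)*b) + 8*b/3 + (C2*sin(sqrt(3)*5^(1/3)*b/2) + C3*cos(sqrt(3)*5^(1/3)*b/2))*exp(5^(1/3)*b/2)


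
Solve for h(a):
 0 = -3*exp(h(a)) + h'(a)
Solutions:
 h(a) = log(-1/(C1 + 3*a))


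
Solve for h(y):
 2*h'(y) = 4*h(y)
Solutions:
 h(y) = C1*exp(2*y)


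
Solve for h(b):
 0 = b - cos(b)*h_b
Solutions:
 h(b) = C1 + Integral(b/cos(b), b)


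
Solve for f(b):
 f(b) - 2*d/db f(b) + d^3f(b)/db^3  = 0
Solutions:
 f(b) = C1*exp(b) + C2*exp(b*(-1 + sqrt(5))/2) + C3*exp(-b*(1 + sqrt(5))/2)


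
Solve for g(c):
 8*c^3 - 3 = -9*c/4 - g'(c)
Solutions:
 g(c) = C1 - 2*c^4 - 9*c^2/8 + 3*c


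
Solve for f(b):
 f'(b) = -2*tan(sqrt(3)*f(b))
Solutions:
 f(b) = sqrt(3)*(pi - asin(C1*exp(-2*sqrt(3)*b)))/3
 f(b) = sqrt(3)*asin(C1*exp(-2*sqrt(3)*b))/3


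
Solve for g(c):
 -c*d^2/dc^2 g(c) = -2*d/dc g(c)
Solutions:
 g(c) = C1 + C2*c^3


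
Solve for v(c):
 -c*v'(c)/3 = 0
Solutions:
 v(c) = C1


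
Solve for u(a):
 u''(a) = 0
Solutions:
 u(a) = C1 + C2*a


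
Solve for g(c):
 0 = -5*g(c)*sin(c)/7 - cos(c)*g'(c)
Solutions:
 g(c) = C1*cos(c)^(5/7)


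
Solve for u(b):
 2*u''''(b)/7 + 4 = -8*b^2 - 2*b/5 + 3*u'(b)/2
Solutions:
 u(b) = C1 + C4*exp(42^(1/3)*b/2) + 16*b^3/9 + 2*b^2/15 + 8*b/3 + (C2*sin(14^(1/3)*3^(5/6)*b/4) + C3*cos(14^(1/3)*3^(5/6)*b/4))*exp(-42^(1/3)*b/4)


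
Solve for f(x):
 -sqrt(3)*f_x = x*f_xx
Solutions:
 f(x) = C1 + C2*x^(1 - sqrt(3))


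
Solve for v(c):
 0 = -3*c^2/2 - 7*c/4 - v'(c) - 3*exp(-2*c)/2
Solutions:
 v(c) = C1 - c^3/2 - 7*c^2/8 + 3*exp(-2*c)/4


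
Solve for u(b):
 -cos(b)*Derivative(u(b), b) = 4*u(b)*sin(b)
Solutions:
 u(b) = C1*cos(b)^4


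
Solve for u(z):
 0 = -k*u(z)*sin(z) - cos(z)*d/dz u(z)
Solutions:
 u(z) = C1*exp(k*log(cos(z)))


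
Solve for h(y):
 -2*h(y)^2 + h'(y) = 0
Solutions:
 h(y) = -1/(C1 + 2*y)


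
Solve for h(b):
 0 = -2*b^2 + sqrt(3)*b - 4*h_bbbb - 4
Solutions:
 h(b) = C1 + C2*b + C3*b^2 + C4*b^3 - b^6/720 + sqrt(3)*b^5/480 - b^4/24


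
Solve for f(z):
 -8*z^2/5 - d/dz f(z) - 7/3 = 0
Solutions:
 f(z) = C1 - 8*z^3/15 - 7*z/3


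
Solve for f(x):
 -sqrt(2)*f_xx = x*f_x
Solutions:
 f(x) = C1 + C2*erf(2^(1/4)*x/2)


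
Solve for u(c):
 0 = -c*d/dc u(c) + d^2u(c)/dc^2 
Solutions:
 u(c) = C1 + C2*erfi(sqrt(2)*c/2)


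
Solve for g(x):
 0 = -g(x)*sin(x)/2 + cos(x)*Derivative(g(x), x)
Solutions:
 g(x) = C1/sqrt(cos(x))


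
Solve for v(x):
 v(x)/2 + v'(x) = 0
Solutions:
 v(x) = C1*exp(-x/2)


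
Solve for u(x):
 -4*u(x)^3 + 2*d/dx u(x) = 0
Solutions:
 u(x) = -sqrt(2)*sqrt(-1/(C1 + 2*x))/2
 u(x) = sqrt(2)*sqrt(-1/(C1 + 2*x))/2


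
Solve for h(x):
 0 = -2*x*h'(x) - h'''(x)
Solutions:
 h(x) = C1 + Integral(C2*airyai(-2^(1/3)*x) + C3*airybi(-2^(1/3)*x), x)


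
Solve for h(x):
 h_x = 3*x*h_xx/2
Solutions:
 h(x) = C1 + C2*x^(5/3)


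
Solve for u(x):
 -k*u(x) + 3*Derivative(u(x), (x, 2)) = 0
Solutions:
 u(x) = C1*exp(-sqrt(3)*sqrt(k)*x/3) + C2*exp(sqrt(3)*sqrt(k)*x/3)


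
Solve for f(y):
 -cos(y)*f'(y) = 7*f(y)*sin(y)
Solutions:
 f(y) = C1*cos(y)^7


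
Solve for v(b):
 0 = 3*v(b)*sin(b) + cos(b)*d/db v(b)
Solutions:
 v(b) = C1*cos(b)^3


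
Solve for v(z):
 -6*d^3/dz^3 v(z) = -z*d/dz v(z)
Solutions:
 v(z) = C1 + Integral(C2*airyai(6^(2/3)*z/6) + C3*airybi(6^(2/3)*z/6), z)


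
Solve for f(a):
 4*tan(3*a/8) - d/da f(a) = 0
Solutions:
 f(a) = C1 - 32*log(cos(3*a/8))/3


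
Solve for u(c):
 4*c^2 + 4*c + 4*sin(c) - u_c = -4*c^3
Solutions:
 u(c) = C1 + c^4 + 4*c^3/3 + 2*c^2 - 4*cos(c)


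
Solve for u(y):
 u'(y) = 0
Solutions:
 u(y) = C1


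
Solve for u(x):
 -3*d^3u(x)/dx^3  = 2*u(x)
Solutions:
 u(x) = C3*exp(-2^(1/3)*3^(2/3)*x/3) + (C1*sin(2^(1/3)*3^(1/6)*x/2) + C2*cos(2^(1/3)*3^(1/6)*x/2))*exp(2^(1/3)*3^(2/3)*x/6)


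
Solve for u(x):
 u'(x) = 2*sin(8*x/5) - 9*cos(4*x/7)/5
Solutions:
 u(x) = C1 - 63*sin(4*x/7)/20 - 5*cos(8*x/5)/4


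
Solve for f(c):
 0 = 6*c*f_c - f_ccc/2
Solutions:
 f(c) = C1 + Integral(C2*airyai(12^(1/3)*c) + C3*airybi(12^(1/3)*c), c)


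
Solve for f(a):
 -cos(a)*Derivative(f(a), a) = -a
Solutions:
 f(a) = C1 + Integral(a/cos(a), a)


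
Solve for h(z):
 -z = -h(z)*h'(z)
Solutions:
 h(z) = -sqrt(C1 + z^2)
 h(z) = sqrt(C1 + z^2)


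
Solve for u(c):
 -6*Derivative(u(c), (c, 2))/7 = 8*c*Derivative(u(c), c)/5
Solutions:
 u(c) = C1 + C2*erf(sqrt(210)*c/15)


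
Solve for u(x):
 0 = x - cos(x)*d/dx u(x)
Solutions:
 u(x) = C1 + Integral(x/cos(x), x)


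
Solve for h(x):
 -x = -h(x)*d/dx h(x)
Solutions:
 h(x) = -sqrt(C1 + x^2)
 h(x) = sqrt(C1 + x^2)


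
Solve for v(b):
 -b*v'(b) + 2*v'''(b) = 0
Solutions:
 v(b) = C1 + Integral(C2*airyai(2^(2/3)*b/2) + C3*airybi(2^(2/3)*b/2), b)


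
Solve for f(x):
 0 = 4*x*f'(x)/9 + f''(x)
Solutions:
 f(x) = C1 + C2*erf(sqrt(2)*x/3)


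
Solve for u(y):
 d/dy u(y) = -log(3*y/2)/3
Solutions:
 u(y) = C1 - y*log(y)/3 - y*log(3)/3 + y*log(2)/3 + y/3


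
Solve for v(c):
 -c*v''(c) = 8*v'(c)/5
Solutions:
 v(c) = C1 + C2/c^(3/5)


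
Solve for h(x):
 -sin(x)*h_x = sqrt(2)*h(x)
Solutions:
 h(x) = C1*(cos(x) + 1)^(sqrt(2)/2)/(cos(x) - 1)^(sqrt(2)/2)


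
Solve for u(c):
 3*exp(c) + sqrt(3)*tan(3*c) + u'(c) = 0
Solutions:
 u(c) = C1 - 3*exp(c) + sqrt(3)*log(cos(3*c))/3


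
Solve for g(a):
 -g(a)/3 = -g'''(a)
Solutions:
 g(a) = C3*exp(3^(2/3)*a/3) + (C1*sin(3^(1/6)*a/2) + C2*cos(3^(1/6)*a/2))*exp(-3^(2/3)*a/6)


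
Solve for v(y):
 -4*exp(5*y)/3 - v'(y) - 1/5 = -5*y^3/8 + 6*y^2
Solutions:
 v(y) = C1 + 5*y^4/32 - 2*y^3 - y/5 - 4*exp(5*y)/15


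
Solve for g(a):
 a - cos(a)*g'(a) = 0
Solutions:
 g(a) = C1 + Integral(a/cos(a), a)


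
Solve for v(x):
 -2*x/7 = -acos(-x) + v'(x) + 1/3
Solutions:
 v(x) = C1 - x^2/7 + x*acos(-x) - x/3 + sqrt(1 - x^2)


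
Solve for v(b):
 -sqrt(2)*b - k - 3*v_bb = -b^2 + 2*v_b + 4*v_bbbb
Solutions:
 v(b) = C1 + C4*exp(-b/2) + b^3/6 - 3*b^2/4 - sqrt(2)*b^2/4 - b*k/2 + 3*sqrt(2)*b/4 + 9*b/4 + (C2*sin(sqrt(15)*b/4) + C3*cos(sqrt(15)*b/4))*exp(b/4)


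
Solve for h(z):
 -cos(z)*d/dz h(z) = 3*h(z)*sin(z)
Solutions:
 h(z) = C1*cos(z)^3


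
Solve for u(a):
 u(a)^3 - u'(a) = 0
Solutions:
 u(a) = -sqrt(2)*sqrt(-1/(C1 + a))/2
 u(a) = sqrt(2)*sqrt(-1/(C1 + a))/2


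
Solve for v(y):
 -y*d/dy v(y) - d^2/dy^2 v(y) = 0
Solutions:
 v(y) = C1 + C2*erf(sqrt(2)*y/2)


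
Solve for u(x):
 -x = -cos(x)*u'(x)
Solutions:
 u(x) = C1 + Integral(x/cos(x), x)


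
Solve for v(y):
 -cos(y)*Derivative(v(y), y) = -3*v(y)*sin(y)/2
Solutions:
 v(y) = C1/cos(y)^(3/2)


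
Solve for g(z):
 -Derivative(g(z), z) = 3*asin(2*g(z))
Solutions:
 Integral(1/asin(2*_y), (_y, g(z))) = C1 - 3*z


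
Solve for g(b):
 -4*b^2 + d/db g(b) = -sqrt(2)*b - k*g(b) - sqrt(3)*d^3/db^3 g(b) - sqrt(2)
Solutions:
 g(b) = C1*exp(b*(-2^(2/3)*3^(1/6)*(9*k + sqrt(81*k^2 + 4*sqrt(3)))^(1/3) + 2*6^(1/3)/(9*k + sqrt(81*k^2 + 4*sqrt(3)))^(1/3))/6) + C2*exp(b*(2^(2/3)*3^(1/6)*(9*k + sqrt(81*k^2 + 4*sqrt(3)))^(1/3) - 6^(2/3)*I*(9*k + sqrt(81*k^2 + 4*sqrt(3)))^(1/3) + 16*sqrt(3)/((9*k + sqrt(81*k^2 + 4*sqrt(3)))^(1/3)*(-2^(2/3)*3^(1/6) + 6^(2/3)*I)))/12) + C3*exp(b*(2^(2/3)*3^(1/6)*(9*k + sqrt(81*k^2 + 4*sqrt(3)))^(1/3) + 6^(2/3)*I*(9*k + sqrt(81*k^2 + 4*sqrt(3)))^(1/3) - 16*sqrt(3)/((9*k + sqrt(81*k^2 + 4*sqrt(3)))^(1/3)*(2^(2/3)*3^(1/6) + 6^(2/3)*I)))/12) + 4*b^2/k - sqrt(2)*b/k - 8*b/k^2 - sqrt(2)/k + sqrt(2)/k^2 + 8/k^3


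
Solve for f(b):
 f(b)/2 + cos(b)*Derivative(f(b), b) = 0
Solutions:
 f(b) = C1*(sin(b) - 1)^(1/4)/(sin(b) + 1)^(1/4)


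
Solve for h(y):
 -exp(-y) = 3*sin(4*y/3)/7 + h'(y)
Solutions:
 h(y) = C1 + 9*cos(4*y/3)/28 + exp(-y)


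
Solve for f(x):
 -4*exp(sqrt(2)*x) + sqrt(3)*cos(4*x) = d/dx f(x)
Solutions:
 f(x) = C1 - 2*sqrt(2)*exp(sqrt(2)*x) + sqrt(3)*sin(4*x)/4


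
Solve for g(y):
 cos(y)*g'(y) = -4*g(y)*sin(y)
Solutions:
 g(y) = C1*cos(y)^4


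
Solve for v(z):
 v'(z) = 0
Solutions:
 v(z) = C1


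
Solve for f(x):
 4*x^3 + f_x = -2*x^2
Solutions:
 f(x) = C1 - x^4 - 2*x^3/3


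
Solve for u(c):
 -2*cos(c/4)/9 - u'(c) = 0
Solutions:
 u(c) = C1 - 8*sin(c/4)/9


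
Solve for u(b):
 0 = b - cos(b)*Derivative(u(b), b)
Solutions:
 u(b) = C1 + Integral(b/cos(b), b)


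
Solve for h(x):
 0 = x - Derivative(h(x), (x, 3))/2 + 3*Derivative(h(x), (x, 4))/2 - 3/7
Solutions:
 h(x) = C1 + C2*x + C3*x^2 + C4*exp(x/3) + x^4/12 + 6*x^3/7


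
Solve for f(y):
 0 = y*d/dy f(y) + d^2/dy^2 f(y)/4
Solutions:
 f(y) = C1 + C2*erf(sqrt(2)*y)


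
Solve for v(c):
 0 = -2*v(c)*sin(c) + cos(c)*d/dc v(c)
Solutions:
 v(c) = C1/cos(c)^2


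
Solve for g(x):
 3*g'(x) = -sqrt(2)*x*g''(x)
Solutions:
 g(x) = C1 + C2*x^(1 - 3*sqrt(2)/2)


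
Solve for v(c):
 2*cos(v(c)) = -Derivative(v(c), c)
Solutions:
 v(c) = pi - asin((C1 + exp(4*c))/(C1 - exp(4*c)))
 v(c) = asin((C1 + exp(4*c))/(C1 - exp(4*c)))


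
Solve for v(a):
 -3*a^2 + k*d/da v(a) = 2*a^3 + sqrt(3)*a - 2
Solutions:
 v(a) = C1 + a^4/(2*k) + a^3/k + sqrt(3)*a^2/(2*k) - 2*a/k


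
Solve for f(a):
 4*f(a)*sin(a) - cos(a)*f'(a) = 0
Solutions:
 f(a) = C1/cos(a)^4


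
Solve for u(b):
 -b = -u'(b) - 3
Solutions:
 u(b) = C1 + b^2/2 - 3*b


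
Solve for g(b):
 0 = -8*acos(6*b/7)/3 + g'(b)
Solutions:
 g(b) = C1 + 8*b*acos(6*b/7)/3 - 4*sqrt(49 - 36*b^2)/9


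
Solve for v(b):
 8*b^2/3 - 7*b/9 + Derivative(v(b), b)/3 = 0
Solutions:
 v(b) = C1 - 8*b^3/3 + 7*b^2/6


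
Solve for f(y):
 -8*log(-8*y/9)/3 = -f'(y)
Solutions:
 f(y) = C1 + 8*y*log(-y)/3 + y*(-16*log(3)/3 - 8/3 + 8*log(2))


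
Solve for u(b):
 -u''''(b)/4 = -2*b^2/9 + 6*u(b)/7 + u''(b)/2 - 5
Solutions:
 u(b) = 7*b^2/27 + (C1*sin(14^(3/4)*3^(1/4)*b*cos(atan(sqrt(119)/7)/2)/7) + C2*cos(14^(3/4)*3^(1/4)*b*cos(atan(sqrt(119)/7)/2)/7))*exp(-14^(3/4)*3^(1/4)*b*sin(atan(sqrt(119)/7)/2)/7) + (C3*sin(14^(3/4)*3^(1/4)*b*cos(atan(sqrt(119)/7)/2)/7) + C4*cos(14^(3/4)*3^(1/4)*b*cos(atan(sqrt(119)/7)/2)/7))*exp(14^(3/4)*3^(1/4)*b*sin(atan(sqrt(119)/7)/2)/7) + 448/81


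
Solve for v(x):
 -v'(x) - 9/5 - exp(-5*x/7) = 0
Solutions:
 v(x) = C1 - 9*x/5 + 7*exp(-5*x/7)/5


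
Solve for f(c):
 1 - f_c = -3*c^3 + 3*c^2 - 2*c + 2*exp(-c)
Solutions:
 f(c) = C1 + 3*c^4/4 - c^3 + c^2 + c + 2*exp(-c)


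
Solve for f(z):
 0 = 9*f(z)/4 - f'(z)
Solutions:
 f(z) = C1*exp(9*z/4)


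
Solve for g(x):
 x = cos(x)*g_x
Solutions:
 g(x) = C1 + Integral(x/cos(x), x)


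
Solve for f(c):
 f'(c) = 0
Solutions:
 f(c) = C1


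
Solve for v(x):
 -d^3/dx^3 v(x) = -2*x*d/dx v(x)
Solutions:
 v(x) = C1 + Integral(C2*airyai(2^(1/3)*x) + C3*airybi(2^(1/3)*x), x)


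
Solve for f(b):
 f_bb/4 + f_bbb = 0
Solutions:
 f(b) = C1 + C2*b + C3*exp(-b/4)


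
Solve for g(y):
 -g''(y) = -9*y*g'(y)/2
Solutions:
 g(y) = C1 + C2*erfi(3*y/2)


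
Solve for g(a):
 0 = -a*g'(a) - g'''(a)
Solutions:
 g(a) = C1 + Integral(C2*airyai(-a) + C3*airybi(-a), a)


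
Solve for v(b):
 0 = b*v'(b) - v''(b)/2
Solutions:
 v(b) = C1 + C2*erfi(b)


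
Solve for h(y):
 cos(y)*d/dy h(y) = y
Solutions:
 h(y) = C1 + Integral(y/cos(y), y)


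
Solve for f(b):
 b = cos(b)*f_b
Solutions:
 f(b) = C1 + Integral(b/cos(b), b)


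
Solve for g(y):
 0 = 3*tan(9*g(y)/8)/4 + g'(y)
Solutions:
 g(y) = -8*asin(C1*exp(-27*y/32))/9 + 8*pi/9
 g(y) = 8*asin(C1*exp(-27*y/32))/9


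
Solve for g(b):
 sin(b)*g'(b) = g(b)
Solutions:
 g(b) = C1*sqrt(cos(b) - 1)/sqrt(cos(b) + 1)


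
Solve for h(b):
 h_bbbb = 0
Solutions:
 h(b) = C1 + C2*b + C3*b^2 + C4*b^3


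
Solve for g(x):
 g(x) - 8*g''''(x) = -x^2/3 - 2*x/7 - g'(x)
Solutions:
 g(x) = C1*exp(x*(-2^(2/3)*(47 + 3*sqrt(249))^(1/3) + 4*2^(1/3)/(47 + 3*sqrt(249))^(1/3) + 4)/24)*sin(2^(1/3)*sqrt(3)*x*(4/(47 + 3*sqrt(249))^(1/3) + 2^(1/3)*(47 + 3*sqrt(249))^(1/3))/24) + C2*exp(x*(-2^(2/3)*(47 + 3*sqrt(249))^(1/3) + 4*2^(1/3)/(47 + 3*sqrt(249))^(1/3) + 4)/24)*cos(2^(1/3)*sqrt(3)*x*(4/(47 + 3*sqrt(249))^(1/3) + 2^(1/3)*(47 + 3*sqrt(249))^(1/3))/24) + C3*exp(-x/2) + C4*exp(x*(-4*2^(1/3)/(47 + 3*sqrt(249))^(1/3) + 2 + 2^(2/3)*(47 + 3*sqrt(249))^(1/3))/12) - x^2/3 + 8*x/21 - 8/21


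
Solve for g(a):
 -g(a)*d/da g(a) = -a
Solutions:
 g(a) = -sqrt(C1 + a^2)
 g(a) = sqrt(C1 + a^2)


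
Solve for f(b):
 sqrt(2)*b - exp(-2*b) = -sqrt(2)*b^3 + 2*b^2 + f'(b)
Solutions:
 f(b) = C1 + sqrt(2)*b^4/4 - 2*b^3/3 + sqrt(2)*b^2/2 + exp(-2*b)/2


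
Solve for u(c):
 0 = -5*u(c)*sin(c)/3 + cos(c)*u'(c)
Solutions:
 u(c) = C1/cos(c)^(5/3)


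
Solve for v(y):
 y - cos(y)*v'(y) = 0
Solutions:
 v(y) = C1 + Integral(y/cos(y), y)


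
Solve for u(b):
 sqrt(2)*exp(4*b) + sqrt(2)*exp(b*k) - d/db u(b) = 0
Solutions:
 u(b) = C1 + sqrt(2)*exp(4*b)/4 + sqrt(2)*exp(b*k)/k


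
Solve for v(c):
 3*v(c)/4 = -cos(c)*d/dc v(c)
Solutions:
 v(c) = C1*(sin(c) - 1)^(3/8)/(sin(c) + 1)^(3/8)


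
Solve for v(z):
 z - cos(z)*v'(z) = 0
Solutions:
 v(z) = C1 + Integral(z/cos(z), z)


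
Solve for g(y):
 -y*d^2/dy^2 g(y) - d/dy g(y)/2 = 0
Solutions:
 g(y) = C1 + C2*sqrt(y)


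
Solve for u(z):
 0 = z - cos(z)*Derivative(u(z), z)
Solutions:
 u(z) = C1 + Integral(z/cos(z), z)


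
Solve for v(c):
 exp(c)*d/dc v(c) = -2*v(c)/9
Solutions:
 v(c) = C1*exp(2*exp(-c)/9)


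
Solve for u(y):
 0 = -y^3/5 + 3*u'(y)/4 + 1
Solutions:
 u(y) = C1 + y^4/15 - 4*y/3


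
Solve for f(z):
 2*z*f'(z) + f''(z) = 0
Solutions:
 f(z) = C1 + C2*erf(z)


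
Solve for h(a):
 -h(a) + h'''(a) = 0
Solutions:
 h(a) = C3*exp(a) + (C1*sin(sqrt(3)*a/2) + C2*cos(sqrt(3)*a/2))*exp(-a/2)


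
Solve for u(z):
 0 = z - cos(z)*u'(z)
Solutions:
 u(z) = C1 + Integral(z/cos(z), z)


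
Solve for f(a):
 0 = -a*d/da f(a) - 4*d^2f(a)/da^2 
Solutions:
 f(a) = C1 + C2*erf(sqrt(2)*a/4)


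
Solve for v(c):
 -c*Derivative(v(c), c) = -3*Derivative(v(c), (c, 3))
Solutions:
 v(c) = C1 + Integral(C2*airyai(3^(2/3)*c/3) + C3*airybi(3^(2/3)*c/3), c)


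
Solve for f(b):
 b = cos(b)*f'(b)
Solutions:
 f(b) = C1 + Integral(b/cos(b), b)


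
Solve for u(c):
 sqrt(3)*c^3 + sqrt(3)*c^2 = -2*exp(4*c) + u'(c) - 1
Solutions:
 u(c) = C1 + sqrt(3)*c^4/4 + sqrt(3)*c^3/3 + c + exp(4*c)/2


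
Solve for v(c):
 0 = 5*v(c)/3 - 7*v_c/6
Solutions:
 v(c) = C1*exp(10*c/7)


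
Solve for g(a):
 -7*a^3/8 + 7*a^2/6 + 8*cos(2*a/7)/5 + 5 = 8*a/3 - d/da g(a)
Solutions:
 g(a) = C1 + 7*a^4/32 - 7*a^3/18 + 4*a^2/3 - 5*a - 28*sin(2*a/7)/5


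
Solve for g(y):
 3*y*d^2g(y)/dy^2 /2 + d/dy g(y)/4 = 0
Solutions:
 g(y) = C1 + C2*y^(5/6)


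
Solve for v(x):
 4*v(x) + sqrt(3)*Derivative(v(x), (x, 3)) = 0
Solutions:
 v(x) = C3*exp(-2^(2/3)*3^(5/6)*x/3) + (C1*sin(2^(2/3)*3^(1/3)*x/2) + C2*cos(2^(2/3)*3^(1/3)*x/2))*exp(2^(2/3)*3^(5/6)*x/6)


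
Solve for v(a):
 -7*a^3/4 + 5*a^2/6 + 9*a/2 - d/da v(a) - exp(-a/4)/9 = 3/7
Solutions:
 v(a) = C1 - 7*a^4/16 + 5*a^3/18 + 9*a^2/4 - 3*a/7 + 4*exp(-a/4)/9


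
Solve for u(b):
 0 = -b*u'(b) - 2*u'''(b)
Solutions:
 u(b) = C1 + Integral(C2*airyai(-2^(2/3)*b/2) + C3*airybi(-2^(2/3)*b/2), b)


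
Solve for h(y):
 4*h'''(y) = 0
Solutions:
 h(y) = C1 + C2*y + C3*y^2


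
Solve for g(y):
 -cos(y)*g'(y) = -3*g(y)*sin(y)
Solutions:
 g(y) = C1/cos(y)^3


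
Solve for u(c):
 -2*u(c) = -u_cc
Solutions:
 u(c) = C1*exp(-sqrt(2)*c) + C2*exp(sqrt(2)*c)


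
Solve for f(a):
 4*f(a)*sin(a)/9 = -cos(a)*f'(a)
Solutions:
 f(a) = C1*cos(a)^(4/9)


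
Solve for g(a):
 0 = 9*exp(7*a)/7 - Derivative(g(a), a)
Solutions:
 g(a) = C1 + 9*exp(7*a)/49


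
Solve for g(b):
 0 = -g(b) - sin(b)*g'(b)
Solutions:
 g(b) = C1*sqrt(cos(b) + 1)/sqrt(cos(b) - 1)


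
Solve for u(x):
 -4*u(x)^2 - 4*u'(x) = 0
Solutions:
 u(x) = 1/(C1 + x)


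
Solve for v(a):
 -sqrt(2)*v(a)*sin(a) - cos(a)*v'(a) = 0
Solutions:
 v(a) = C1*cos(a)^(sqrt(2))


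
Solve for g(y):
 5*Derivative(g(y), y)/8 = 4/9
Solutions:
 g(y) = C1 + 32*y/45


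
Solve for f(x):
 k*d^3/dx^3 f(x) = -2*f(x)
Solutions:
 f(x) = C1*exp(2^(1/3)*x*(-1/k)^(1/3)) + C2*exp(2^(1/3)*x*(-1/k)^(1/3)*(-1 + sqrt(3)*I)/2) + C3*exp(-2^(1/3)*x*(-1/k)^(1/3)*(1 + sqrt(3)*I)/2)


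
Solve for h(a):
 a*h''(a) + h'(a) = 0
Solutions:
 h(a) = C1 + C2*log(a)


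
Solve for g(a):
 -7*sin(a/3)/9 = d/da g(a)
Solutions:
 g(a) = C1 + 7*cos(a/3)/3


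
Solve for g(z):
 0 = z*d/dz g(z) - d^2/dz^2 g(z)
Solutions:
 g(z) = C1 + C2*erfi(sqrt(2)*z/2)


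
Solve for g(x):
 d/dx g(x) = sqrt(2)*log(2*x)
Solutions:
 g(x) = C1 + sqrt(2)*x*log(x) - sqrt(2)*x + sqrt(2)*x*log(2)


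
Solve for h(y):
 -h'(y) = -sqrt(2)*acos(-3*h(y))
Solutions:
 Integral(1/acos(-3*_y), (_y, h(y))) = C1 + sqrt(2)*y


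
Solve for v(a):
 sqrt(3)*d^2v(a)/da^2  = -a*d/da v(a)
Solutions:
 v(a) = C1 + C2*erf(sqrt(2)*3^(3/4)*a/6)


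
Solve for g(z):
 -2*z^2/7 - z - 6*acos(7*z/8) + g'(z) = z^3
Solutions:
 g(z) = C1 + z^4/4 + 2*z^3/21 + z^2/2 + 6*z*acos(7*z/8) - 6*sqrt(64 - 49*z^2)/7


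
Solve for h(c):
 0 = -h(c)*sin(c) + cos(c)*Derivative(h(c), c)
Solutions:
 h(c) = C1/cos(c)


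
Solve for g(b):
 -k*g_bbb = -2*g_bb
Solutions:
 g(b) = C1 + C2*b + C3*exp(2*b/k)


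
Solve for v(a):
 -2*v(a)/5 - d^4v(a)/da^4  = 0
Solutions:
 v(a) = (C1*sin(10^(3/4)*a/10) + C2*cos(10^(3/4)*a/10))*exp(-10^(3/4)*a/10) + (C3*sin(10^(3/4)*a/10) + C4*cos(10^(3/4)*a/10))*exp(10^(3/4)*a/10)


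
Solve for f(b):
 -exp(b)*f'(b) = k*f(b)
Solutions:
 f(b) = C1*exp(k*exp(-b))


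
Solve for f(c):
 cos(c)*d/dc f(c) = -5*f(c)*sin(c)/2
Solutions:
 f(c) = C1*cos(c)^(5/2)


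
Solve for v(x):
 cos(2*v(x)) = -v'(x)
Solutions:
 v(x) = -asin((C1 + exp(4*x))/(C1 - exp(4*x)))/2 + pi/2
 v(x) = asin((C1 + exp(4*x))/(C1 - exp(4*x)))/2


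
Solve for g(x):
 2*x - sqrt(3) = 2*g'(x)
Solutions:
 g(x) = C1 + x^2/2 - sqrt(3)*x/2


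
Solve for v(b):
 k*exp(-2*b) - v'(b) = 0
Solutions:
 v(b) = C1 - k*exp(-2*b)/2


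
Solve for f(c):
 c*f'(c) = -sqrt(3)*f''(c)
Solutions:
 f(c) = C1 + C2*erf(sqrt(2)*3^(3/4)*c/6)


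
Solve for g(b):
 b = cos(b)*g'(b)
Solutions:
 g(b) = C1 + Integral(b/cos(b), b)


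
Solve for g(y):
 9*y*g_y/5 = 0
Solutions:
 g(y) = C1


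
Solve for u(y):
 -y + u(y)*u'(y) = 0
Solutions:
 u(y) = -sqrt(C1 + y^2)
 u(y) = sqrt(C1 + y^2)


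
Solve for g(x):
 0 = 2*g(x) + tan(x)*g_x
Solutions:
 g(x) = C1/sin(x)^2


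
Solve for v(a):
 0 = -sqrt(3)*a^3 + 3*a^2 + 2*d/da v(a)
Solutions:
 v(a) = C1 + sqrt(3)*a^4/8 - a^3/2


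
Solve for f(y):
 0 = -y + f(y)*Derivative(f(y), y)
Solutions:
 f(y) = -sqrt(C1 + y^2)
 f(y) = sqrt(C1 + y^2)


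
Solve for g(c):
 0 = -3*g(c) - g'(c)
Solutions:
 g(c) = C1*exp(-3*c)


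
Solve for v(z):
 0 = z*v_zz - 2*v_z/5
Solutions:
 v(z) = C1 + C2*z^(7/5)


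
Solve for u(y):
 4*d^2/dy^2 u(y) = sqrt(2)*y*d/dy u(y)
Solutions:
 u(y) = C1 + C2*erfi(2^(3/4)*y/4)


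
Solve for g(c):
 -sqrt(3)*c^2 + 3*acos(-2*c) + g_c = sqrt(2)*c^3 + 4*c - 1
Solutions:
 g(c) = C1 + sqrt(2)*c^4/4 + sqrt(3)*c^3/3 + 2*c^2 - 3*c*acos(-2*c) - c - 3*sqrt(1 - 4*c^2)/2


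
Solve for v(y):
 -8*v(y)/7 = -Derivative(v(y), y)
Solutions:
 v(y) = C1*exp(8*y/7)


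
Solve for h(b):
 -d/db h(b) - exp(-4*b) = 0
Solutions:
 h(b) = C1 + exp(-4*b)/4


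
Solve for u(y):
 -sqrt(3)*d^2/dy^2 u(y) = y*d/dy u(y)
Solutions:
 u(y) = C1 + C2*erf(sqrt(2)*3^(3/4)*y/6)


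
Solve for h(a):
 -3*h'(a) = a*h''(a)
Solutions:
 h(a) = C1 + C2/a^2


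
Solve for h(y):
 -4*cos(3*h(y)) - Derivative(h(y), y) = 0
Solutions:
 h(y) = -asin((C1 + exp(24*y))/(C1 - exp(24*y)))/3 + pi/3
 h(y) = asin((C1 + exp(24*y))/(C1 - exp(24*y)))/3


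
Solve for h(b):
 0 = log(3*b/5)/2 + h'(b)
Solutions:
 h(b) = C1 - b*log(b)/2 - b*log(3)/2 + b/2 + b*log(5)/2


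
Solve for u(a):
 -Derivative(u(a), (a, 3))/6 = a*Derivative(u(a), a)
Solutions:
 u(a) = C1 + Integral(C2*airyai(-6^(1/3)*a) + C3*airybi(-6^(1/3)*a), a)


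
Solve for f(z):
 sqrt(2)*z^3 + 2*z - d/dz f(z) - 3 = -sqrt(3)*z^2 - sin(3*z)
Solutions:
 f(z) = C1 + sqrt(2)*z^4/4 + sqrt(3)*z^3/3 + z^2 - 3*z - cos(3*z)/3


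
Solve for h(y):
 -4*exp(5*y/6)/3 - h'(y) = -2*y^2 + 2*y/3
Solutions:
 h(y) = C1 + 2*y^3/3 - y^2/3 - 8*exp(5*y/6)/5


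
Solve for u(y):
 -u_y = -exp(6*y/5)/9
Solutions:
 u(y) = C1 + 5*exp(6*y/5)/54


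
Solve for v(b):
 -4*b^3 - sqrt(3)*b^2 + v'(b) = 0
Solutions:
 v(b) = C1 + b^4 + sqrt(3)*b^3/3


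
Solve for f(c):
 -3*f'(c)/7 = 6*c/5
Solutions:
 f(c) = C1 - 7*c^2/5


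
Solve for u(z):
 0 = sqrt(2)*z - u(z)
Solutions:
 u(z) = sqrt(2)*z


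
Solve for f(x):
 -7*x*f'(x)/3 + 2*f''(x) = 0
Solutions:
 f(x) = C1 + C2*erfi(sqrt(21)*x/6)


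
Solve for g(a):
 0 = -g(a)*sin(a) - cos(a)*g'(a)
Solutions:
 g(a) = C1*cos(a)


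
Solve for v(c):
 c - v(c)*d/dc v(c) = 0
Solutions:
 v(c) = -sqrt(C1 + c^2)
 v(c) = sqrt(C1 + c^2)


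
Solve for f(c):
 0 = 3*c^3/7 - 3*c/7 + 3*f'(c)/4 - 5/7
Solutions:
 f(c) = C1 - c^4/7 + 2*c^2/7 + 20*c/21


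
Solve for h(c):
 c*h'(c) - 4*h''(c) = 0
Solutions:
 h(c) = C1 + C2*erfi(sqrt(2)*c/4)


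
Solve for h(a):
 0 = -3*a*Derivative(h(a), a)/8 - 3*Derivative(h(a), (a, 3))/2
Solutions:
 h(a) = C1 + Integral(C2*airyai(-2^(1/3)*a/2) + C3*airybi(-2^(1/3)*a/2), a)


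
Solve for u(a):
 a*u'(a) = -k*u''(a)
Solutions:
 u(a) = C1 + C2*sqrt(k)*erf(sqrt(2)*a*sqrt(1/k)/2)


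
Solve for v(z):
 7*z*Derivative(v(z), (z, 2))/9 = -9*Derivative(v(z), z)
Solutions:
 v(z) = C1 + C2/z^(74/7)


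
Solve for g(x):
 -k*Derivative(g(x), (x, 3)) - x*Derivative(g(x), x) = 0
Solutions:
 g(x) = C1 + Integral(C2*airyai(x*(-1/k)^(1/3)) + C3*airybi(x*(-1/k)^(1/3)), x)


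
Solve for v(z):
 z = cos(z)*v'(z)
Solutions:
 v(z) = C1 + Integral(z/cos(z), z)


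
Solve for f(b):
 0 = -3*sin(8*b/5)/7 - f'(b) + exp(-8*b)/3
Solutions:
 f(b) = C1 + 15*cos(8*b/5)/56 - exp(-8*b)/24


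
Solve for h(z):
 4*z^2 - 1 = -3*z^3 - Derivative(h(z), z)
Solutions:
 h(z) = C1 - 3*z^4/4 - 4*z^3/3 + z


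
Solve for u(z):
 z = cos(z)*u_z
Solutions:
 u(z) = C1 + Integral(z/cos(z), z)


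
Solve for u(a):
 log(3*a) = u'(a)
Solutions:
 u(a) = C1 + a*log(a) - a + a*log(3)


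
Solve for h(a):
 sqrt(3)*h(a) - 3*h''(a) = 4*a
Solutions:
 h(a) = C1*exp(-3^(3/4)*a/3) + C2*exp(3^(3/4)*a/3) + 4*sqrt(3)*a/3


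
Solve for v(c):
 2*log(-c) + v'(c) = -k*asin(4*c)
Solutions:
 v(c) = C1 - 2*c*log(-c) + 2*c - k*(c*asin(4*c) + sqrt(1 - 16*c^2)/4)


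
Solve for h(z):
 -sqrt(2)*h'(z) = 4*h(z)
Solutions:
 h(z) = C1*exp(-2*sqrt(2)*z)


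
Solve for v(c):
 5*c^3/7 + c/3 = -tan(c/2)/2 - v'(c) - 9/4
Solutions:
 v(c) = C1 - 5*c^4/28 - c^2/6 - 9*c/4 + log(cos(c/2))


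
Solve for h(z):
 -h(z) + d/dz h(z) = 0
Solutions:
 h(z) = C1*exp(z)


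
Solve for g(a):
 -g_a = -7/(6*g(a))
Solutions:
 g(a) = -sqrt(C1 + 21*a)/3
 g(a) = sqrt(C1 + 21*a)/3


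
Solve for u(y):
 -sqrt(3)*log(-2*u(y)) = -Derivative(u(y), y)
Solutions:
 -sqrt(3)*Integral(1/(log(-_y) + log(2)), (_y, u(y)))/3 = C1 - y


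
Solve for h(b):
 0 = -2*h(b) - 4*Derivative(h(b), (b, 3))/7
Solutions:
 h(b) = C3*exp(-2^(2/3)*7^(1/3)*b/2) + (C1*sin(2^(2/3)*sqrt(3)*7^(1/3)*b/4) + C2*cos(2^(2/3)*sqrt(3)*7^(1/3)*b/4))*exp(2^(2/3)*7^(1/3)*b/4)


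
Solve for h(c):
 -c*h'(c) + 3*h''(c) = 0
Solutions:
 h(c) = C1 + C2*erfi(sqrt(6)*c/6)


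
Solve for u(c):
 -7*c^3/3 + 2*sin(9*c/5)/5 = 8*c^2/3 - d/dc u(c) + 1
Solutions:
 u(c) = C1 + 7*c^4/12 + 8*c^3/9 + c + 2*cos(9*c/5)/9


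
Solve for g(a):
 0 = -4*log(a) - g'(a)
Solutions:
 g(a) = C1 - 4*a*log(a) + 4*a


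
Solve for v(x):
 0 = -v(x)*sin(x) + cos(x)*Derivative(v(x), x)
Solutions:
 v(x) = C1/cos(x)


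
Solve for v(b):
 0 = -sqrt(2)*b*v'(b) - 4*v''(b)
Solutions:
 v(b) = C1 + C2*erf(2^(3/4)*b/4)


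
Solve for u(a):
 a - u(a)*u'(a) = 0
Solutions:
 u(a) = -sqrt(C1 + a^2)
 u(a) = sqrt(C1 + a^2)


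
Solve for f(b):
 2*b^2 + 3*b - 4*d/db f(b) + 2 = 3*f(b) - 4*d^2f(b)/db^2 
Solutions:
 f(b) = C1*exp(-b/2) + C2*exp(3*b/2) + 2*b^2/3 - 7*b/9 + 94/27


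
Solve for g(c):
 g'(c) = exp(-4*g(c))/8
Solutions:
 g(c) = log(-I*(C1 + c/2)^(1/4))
 g(c) = log(I*(C1 + c/2)^(1/4))
 g(c) = log(-(C1 + c/2)^(1/4))
 g(c) = log(C1 + c/2)/4


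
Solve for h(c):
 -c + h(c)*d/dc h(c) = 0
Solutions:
 h(c) = -sqrt(C1 + c^2)
 h(c) = sqrt(C1 + c^2)


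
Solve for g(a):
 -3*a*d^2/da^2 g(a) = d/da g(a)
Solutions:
 g(a) = C1 + C2*a^(2/3)


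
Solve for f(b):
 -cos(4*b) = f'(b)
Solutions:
 f(b) = C1 - sin(4*b)/4


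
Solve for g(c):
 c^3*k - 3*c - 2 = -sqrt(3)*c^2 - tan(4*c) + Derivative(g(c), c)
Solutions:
 g(c) = C1 + c^4*k/4 + sqrt(3)*c^3/3 - 3*c^2/2 - 2*c - log(cos(4*c))/4


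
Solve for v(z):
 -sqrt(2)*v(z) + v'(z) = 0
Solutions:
 v(z) = C1*exp(sqrt(2)*z)


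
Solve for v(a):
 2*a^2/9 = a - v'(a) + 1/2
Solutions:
 v(a) = C1 - 2*a^3/27 + a^2/2 + a/2


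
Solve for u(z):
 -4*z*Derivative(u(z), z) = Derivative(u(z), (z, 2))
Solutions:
 u(z) = C1 + C2*erf(sqrt(2)*z)


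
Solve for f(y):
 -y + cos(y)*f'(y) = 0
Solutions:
 f(y) = C1 + Integral(y/cos(y), y)


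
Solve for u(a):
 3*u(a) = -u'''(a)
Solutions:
 u(a) = C3*exp(-3^(1/3)*a) + (C1*sin(3^(5/6)*a/2) + C2*cos(3^(5/6)*a/2))*exp(3^(1/3)*a/2)


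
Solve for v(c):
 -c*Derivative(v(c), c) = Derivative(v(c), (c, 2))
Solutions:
 v(c) = C1 + C2*erf(sqrt(2)*c/2)


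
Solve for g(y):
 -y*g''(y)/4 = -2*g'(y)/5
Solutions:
 g(y) = C1 + C2*y^(13/5)


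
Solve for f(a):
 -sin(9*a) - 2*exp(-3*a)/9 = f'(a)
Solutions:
 f(a) = C1 + cos(9*a)/9 + 2*exp(-3*a)/27


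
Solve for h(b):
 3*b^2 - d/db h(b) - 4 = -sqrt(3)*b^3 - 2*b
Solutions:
 h(b) = C1 + sqrt(3)*b^4/4 + b^3 + b^2 - 4*b


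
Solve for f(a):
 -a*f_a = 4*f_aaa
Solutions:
 f(a) = C1 + Integral(C2*airyai(-2^(1/3)*a/2) + C3*airybi(-2^(1/3)*a/2), a)


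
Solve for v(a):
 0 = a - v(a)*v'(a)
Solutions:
 v(a) = -sqrt(C1 + a^2)
 v(a) = sqrt(C1 + a^2)


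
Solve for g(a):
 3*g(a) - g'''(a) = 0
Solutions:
 g(a) = C3*exp(3^(1/3)*a) + (C1*sin(3^(5/6)*a/2) + C2*cos(3^(5/6)*a/2))*exp(-3^(1/3)*a/2)


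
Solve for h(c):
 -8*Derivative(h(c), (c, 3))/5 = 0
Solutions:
 h(c) = C1 + C2*c + C3*c^2


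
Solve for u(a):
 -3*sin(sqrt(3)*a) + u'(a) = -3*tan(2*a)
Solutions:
 u(a) = C1 + 3*log(cos(2*a))/2 - sqrt(3)*cos(sqrt(3)*a)


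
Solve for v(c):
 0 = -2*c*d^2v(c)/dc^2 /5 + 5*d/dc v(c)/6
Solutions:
 v(c) = C1 + C2*c^(37/12)


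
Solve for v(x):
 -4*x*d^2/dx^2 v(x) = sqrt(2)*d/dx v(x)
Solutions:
 v(x) = C1 + C2*x^(1 - sqrt(2)/4)


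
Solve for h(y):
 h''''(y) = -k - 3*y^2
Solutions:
 h(y) = C1 + C2*y + C3*y^2 + C4*y^3 - k*y^4/24 - y^6/120


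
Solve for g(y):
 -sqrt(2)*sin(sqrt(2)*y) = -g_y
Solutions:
 g(y) = C1 - cos(sqrt(2)*y)


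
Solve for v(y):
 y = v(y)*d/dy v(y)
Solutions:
 v(y) = -sqrt(C1 + y^2)
 v(y) = sqrt(C1 + y^2)


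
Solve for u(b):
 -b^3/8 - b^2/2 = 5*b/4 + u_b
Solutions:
 u(b) = C1 - b^4/32 - b^3/6 - 5*b^2/8


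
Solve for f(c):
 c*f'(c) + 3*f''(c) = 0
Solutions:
 f(c) = C1 + C2*erf(sqrt(6)*c/6)


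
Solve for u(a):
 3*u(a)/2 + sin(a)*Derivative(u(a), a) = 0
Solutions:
 u(a) = C1*(cos(a) + 1)^(3/4)/(cos(a) - 1)^(3/4)


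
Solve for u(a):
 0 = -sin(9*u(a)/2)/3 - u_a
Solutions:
 u(a) = -2*acos((-C1 - exp(3*a))/(C1 - exp(3*a)))/9 + 4*pi/9
 u(a) = 2*acos((-C1 - exp(3*a))/(C1 - exp(3*a)))/9


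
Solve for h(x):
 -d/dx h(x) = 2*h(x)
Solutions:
 h(x) = C1*exp(-2*x)


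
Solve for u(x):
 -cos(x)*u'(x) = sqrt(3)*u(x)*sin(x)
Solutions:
 u(x) = C1*cos(x)^(sqrt(3))


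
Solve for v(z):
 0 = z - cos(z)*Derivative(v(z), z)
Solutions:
 v(z) = C1 + Integral(z/cos(z), z)


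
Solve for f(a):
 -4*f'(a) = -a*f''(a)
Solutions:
 f(a) = C1 + C2*a^5


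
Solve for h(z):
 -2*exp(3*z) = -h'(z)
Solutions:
 h(z) = C1 + 2*exp(3*z)/3


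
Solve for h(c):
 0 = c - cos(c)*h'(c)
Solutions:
 h(c) = C1 + Integral(c/cos(c), c)


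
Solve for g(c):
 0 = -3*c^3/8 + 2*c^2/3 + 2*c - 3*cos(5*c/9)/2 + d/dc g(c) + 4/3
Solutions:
 g(c) = C1 + 3*c^4/32 - 2*c^3/9 - c^2 - 4*c/3 + 27*sin(5*c/9)/10


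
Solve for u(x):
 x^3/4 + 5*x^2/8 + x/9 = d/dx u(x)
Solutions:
 u(x) = C1 + x^4/16 + 5*x^3/24 + x^2/18


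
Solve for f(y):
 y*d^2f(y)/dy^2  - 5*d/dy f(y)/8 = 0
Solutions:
 f(y) = C1 + C2*y^(13/8)


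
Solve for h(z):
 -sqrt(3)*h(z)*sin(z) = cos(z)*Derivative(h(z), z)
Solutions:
 h(z) = C1*cos(z)^(sqrt(3))


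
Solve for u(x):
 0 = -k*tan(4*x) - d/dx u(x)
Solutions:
 u(x) = C1 + k*log(cos(4*x))/4


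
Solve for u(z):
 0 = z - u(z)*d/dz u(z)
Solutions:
 u(z) = -sqrt(C1 + z^2)
 u(z) = sqrt(C1 + z^2)


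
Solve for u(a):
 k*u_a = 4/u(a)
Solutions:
 u(a) = -sqrt(C1 + 8*a/k)
 u(a) = sqrt(C1 + 8*a/k)


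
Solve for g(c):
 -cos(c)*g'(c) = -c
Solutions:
 g(c) = C1 + Integral(c/cos(c), c)


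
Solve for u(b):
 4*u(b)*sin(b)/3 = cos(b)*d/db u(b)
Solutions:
 u(b) = C1/cos(b)^(4/3)


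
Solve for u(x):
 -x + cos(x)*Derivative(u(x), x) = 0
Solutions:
 u(x) = C1 + Integral(x/cos(x), x)


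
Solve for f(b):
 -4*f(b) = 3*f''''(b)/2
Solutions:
 f(b) = (C1*sin(2^(1/4)*3^(3/4)*b/3) + C2*cos(2^(1/4)*3^(3/4)*b/3))*exp(-2^(1/4)*3^(3/4)*b/3) + (C3*sin(2^(1/4)*3^(3/4)*b/3) + C4*cos(2^(1/4)*3^(3/4)*b/3))*exp(2^(1/4)*3^(3/4)*b/3)


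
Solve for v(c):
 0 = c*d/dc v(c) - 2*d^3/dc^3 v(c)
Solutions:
 v(c) = C1 + Integral(C2*airyai(2^(2/3)*c/2) + C3*airybi(2^(2/3)*c/2), c)


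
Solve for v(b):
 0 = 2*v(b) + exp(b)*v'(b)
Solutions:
 v(b) = C1*exp(2*exp(-b))


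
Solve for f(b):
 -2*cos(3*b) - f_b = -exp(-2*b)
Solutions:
 f(b) = C1 - 2*sin(3*b)/3 - exp(-2*b)/2


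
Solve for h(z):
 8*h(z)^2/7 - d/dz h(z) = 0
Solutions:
 h(z) = -7/(C1 + 8*z)


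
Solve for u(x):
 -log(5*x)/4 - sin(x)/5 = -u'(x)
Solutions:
 u(x) = C1 + x*log(x)/4 - x/4 + x*log(5)/4 - cos(x)/5


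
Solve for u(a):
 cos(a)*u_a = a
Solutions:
 u(a) = C1 + Integral(a/cos(a), a)


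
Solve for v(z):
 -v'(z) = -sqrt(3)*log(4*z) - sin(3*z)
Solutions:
 v(z) = C1 + sqrt(3)*z*(log(z) - 1) + 2*sqrt(3)*z*log(2) - cos(3*z)/3


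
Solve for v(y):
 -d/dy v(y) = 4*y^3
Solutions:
 v(y) = C1 - y^4


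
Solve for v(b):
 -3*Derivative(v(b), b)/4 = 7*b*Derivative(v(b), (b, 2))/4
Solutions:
 v(b) = C1 + C2*b^(4/7)


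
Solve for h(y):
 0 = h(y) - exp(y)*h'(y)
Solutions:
 h(y) = C1*exp(-exp(-y))


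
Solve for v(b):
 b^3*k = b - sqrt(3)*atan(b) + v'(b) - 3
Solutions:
 v(b) = C1 + b^4*k/4 - b^2/2 + 3*b + sqrt(3)*(b*atan(b) - log(b^2 + 1)/2)


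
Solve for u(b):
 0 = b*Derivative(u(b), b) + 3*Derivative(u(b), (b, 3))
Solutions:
 u(b) = C1 + Integral(C2*airyai(-3^(2/3)*b/3) + C3*airybi(-3^(2/3)*b/3), b)


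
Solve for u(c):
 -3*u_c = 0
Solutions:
 u(c) = C1


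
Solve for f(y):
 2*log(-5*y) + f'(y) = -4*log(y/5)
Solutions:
 f(y) = C1 - 6*y*log(y) + 2*y*(log(5) + 3 - I*pi)


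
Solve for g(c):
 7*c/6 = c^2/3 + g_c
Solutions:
 g(c) = C1 - c^3/9 + 7*c^2/12


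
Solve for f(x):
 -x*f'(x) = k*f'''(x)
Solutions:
 f(x) = C1 + Integral(C2*airyai(x*(-1/k)^(1/3)) + C3*airybi(x*(-1/k)^(1/3)), x)


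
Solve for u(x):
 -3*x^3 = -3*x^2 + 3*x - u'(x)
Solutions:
 u(x) = C1 + 3*x^4/4 - x^3 + 3*x^2/2


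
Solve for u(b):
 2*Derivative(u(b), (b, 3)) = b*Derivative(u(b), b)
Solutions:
 u(b) = C1 + Integral(C2*airyai(2^(2/3)*b/2) + C3*airybi(2^(2/3)*b/2), b)


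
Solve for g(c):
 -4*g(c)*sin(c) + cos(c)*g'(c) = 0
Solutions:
 g(c) = C1/cos(c)^4


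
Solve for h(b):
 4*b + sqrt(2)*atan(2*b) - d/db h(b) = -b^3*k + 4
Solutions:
 h(b) = C1 + b^4*k/4 + 2*b^2 - 4*b + sqrt(2)*(b*atan(2*b) - log(4*b^2 + 1)/4)


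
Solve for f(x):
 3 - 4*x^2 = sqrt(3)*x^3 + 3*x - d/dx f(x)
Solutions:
 f(x) = C1 + sqrt(3)*x^4/4 + 4*x^3/3 + 3*x^2/2 - 3*x


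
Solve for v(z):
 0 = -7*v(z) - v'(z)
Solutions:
 v(z) = C1*exp(-7*z)


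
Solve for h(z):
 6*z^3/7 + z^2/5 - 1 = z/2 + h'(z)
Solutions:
 h(z) = C1 + 3*z^4/14 + z^3/15 - z^2/4 - z


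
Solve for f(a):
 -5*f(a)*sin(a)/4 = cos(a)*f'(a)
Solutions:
 f(a) = C1*cos(a)^(5/4)


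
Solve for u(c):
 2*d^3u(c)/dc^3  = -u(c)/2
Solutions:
 u(c) = C3*exp(-2^(1/3)*c/2) + (C1*sin(2^(1/3)*sqrt(3)*c/4) + C2*cos(2^(1/3)*sqrt(3)*c/4))*exp(2^(1/3)*c/4)


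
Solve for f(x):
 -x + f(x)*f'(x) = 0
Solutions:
 f(x) = -sqrt(C1 + x^2)
 f(x) = sqrt(C1 + x^2)


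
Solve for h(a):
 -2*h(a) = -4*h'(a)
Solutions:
 h(a) = C1*exp(a/2)


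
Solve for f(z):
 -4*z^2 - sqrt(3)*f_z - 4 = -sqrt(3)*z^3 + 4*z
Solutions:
 f(z) = C1 + z^4/4 - 4*sqrt(3)*z^3/9 - 2*sqrt(3)*z^2/3 - 4*sqrt(3)*z/3


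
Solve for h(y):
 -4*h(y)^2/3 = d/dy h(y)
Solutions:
 h(y) = 3/(C1 + 4*y)


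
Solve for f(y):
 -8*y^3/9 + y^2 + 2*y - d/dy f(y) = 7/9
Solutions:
 f(y) = C1 - 2*y^4/9 + y^3/3 + y^2 - 7*y/9


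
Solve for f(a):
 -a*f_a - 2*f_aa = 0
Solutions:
 f(a) = C1 + C2*erf(a/2)


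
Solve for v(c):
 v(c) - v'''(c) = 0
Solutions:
 v(c) = C3*exp(c) + (C1*sin(sqrt(3)*c/2) + C2*cos(sqrt(3)*c/2))*exp(-c/2)


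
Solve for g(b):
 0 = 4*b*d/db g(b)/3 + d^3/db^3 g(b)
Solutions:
 g(b) = C1 + Integral(C2*airyai(-6^(2/3)*b/3) + C3*airybi(-6^(2/3)*b/3), b)


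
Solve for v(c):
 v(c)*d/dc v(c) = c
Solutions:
 v(c) = -sqrt(C1 + c^2)
 v(c) = sqrt(C1 + c^2)


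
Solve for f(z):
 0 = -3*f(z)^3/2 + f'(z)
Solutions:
 f(z) = -sqrt(-1/(C1 + 3*z))
 f(z) = sqrt(-1/(C1 + 3*z))


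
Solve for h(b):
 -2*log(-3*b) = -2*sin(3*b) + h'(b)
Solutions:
 h(b) = C1 - 2*b*log(-b) - 2*b*log(3) + 2*b - 2*cos(3*b)/3


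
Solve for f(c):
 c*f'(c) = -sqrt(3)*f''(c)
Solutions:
 f(c) = C1 + C2*erf(sqrt(2)*3^(3/4)*c/6)
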